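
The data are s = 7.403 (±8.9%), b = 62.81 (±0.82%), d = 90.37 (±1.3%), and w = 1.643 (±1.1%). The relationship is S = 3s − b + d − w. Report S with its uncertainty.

Each term contributes (cᵢ δxᵢ)² to (δS)²:
  (3·δs)² = 3.91;  (δb)² = 0.265;  (δd)² = 1.38;  (δw)² = 0.000327
δS = √(5.55) = 2.36
S = 48.13.

48.13 ± 2.36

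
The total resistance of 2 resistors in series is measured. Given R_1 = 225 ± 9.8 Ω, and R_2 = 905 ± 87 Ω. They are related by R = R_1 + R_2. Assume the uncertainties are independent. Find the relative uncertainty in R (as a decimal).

0.0775

R is a linear combination, so absolute uncertainties add in quadrature:
  (δR_1)² = 96.0;  (δR_2)² = 7570
δR = √(7670) = 87.6 Ω
R = 1130 Ω, so δR/R = 87.6/1130 = 0.0775.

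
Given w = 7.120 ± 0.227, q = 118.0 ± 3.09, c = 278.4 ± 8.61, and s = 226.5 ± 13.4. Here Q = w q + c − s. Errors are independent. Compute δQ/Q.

0.0428

Let p = w·q = 840.2. δp/p = √((1·δw/w)² + (1·δq/q)²) = √(0.00102 + 0.000686) = 0.0413, so δp = 34.7.
Q = p + c − s: δQ = √(δp² + δc² + δs²) = √(1200 + 74.1 + 180) = 38.1
Q = 892.1, so δQ/Q = 38.1/892.1 = 0.0428.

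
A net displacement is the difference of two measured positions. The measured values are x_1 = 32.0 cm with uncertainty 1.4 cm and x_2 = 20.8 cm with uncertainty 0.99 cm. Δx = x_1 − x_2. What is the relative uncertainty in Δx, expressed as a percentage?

15.3%

Each term contributes (cᵢ δxᵢ)² to (δΔx)²:
  (δx_1)² = 1.96;  (δx_2)² = 0.980
δΔx = √(2.94) = 1.71 cm
Δx = 11.2 cm, so δΔx/Δx = 1.71/11.2 = 0.153.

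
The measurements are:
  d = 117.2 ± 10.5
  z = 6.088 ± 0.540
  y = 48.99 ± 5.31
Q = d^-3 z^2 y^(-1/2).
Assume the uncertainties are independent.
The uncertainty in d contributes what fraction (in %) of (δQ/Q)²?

67.7%

(δQ/Q)² = (-3·δd/d)² + (2·δz/z)² + (−½·δy/y)²
  d term: (-3×0.0896)² = 0.0722
  z term: (2×0.0887)² = 0.0315
  y term: (-0.5×0.108)² = 0.00294
Total = 0.107. Share from d = 0.0722/0.107 = 0.677.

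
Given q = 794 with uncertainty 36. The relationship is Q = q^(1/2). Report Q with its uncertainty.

28.2 ± 0.639

Q ∝ q^(1/2), so δQ/Q = |½| · δq/q = 0.5 × 0.0453 = 0.0227.
Q = 28.2, so δQ = 0.0227 × 28.2 = 0.639.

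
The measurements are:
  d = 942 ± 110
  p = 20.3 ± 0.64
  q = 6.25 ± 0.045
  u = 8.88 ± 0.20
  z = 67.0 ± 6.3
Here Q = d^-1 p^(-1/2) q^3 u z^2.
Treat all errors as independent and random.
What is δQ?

Products/powers → add relative errors in quadrature, weighted by exponent:
  (-1·δd/d)² = (-1×0.117)² = 0.0136;  (−½·δp/p)² = (-0.5×0.0315)² = 0.000248;  (3·δq/q)² = (3×0.00720)² = 0.000467;  (1·δu/u)² = (1×0.0225)² = 0.000507;  (2·δz/z)² = (2×0.0940)² = 0.0354
δQ/Q = √(0.0502) = 0.224
Q = 2290, so δQ = 0.224 × 2290 = 514.

514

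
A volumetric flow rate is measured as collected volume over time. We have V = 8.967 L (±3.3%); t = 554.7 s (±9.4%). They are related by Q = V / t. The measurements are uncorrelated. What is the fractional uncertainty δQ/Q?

0.0996

Each factor contributes (exponent × relative error)² to (δQ/Q)²:
  (1·δV/V)² = (1×0.0330)² = 0.00109;  (-1·δt/t)² = (-1×0.0940)² = 0.00884
δQ/Q = √(0.00992) = 0.0996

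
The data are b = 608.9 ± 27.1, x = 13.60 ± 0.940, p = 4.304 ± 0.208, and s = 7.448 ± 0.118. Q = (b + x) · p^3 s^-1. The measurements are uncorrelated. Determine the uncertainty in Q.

Let u = b + x = 622.5. δu = √(δb² + δx²) = √(734 + 0.884) = 27.1, so δu/u = 0.0436.
Q is then a monomial in u, p, s:
δQ/Q = √((δu/u)² + (3·δp/p)² + (-1·δs/s)²) = √(0.00190 + 0.0210 + 0.000251) = 0.152
Q = 6664, so δQ = 0.152 × 6664 = 1010.

1010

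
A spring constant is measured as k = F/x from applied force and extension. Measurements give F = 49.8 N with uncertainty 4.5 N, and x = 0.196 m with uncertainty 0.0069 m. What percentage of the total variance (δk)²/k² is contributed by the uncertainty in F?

86.8%

(δk/k)² = (1·δF/F)² + (-1·δx/x)²
  F term: (1×0.0904)² = 0.00817
  x term: (-1×0.0352)² = 0.00124
Total = 0.00940. Share from F = 0.00817/0.00940 = 0.868.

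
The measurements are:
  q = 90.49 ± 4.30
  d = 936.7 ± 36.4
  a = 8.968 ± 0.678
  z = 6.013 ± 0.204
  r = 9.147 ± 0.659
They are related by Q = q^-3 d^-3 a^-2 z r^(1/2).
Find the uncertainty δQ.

Relative error in a monomial: (δQ/Q)² = Σ (nᵢ · δxᵢ/xᵢ)².
  (-3·δq/q)² = (-3×0.0475)² = 0.0203;  (-3·δd/d)² = (-3×0.0389)² = 0.0136;  (-2·δa/a)² = (-2×0.0756)² = 0.0229;  (1·δz/z)² = (1×0.0339)² = 0.00115;  (½·δr/r)² = (0.5×0.0720)² = 0.00130
δQ/Q = √(0.0592) = 0.243
Q = 3.713e-16, so δQ = 0.243 × 3.713e-16 = 9.04e-17.

9.04e-17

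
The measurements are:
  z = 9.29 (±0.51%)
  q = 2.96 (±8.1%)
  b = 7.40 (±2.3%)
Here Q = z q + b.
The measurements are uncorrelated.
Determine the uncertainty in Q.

Let p = z·q = 27.5. δp/p = √((1·δz/z)² + (1·δq/q)²) = √(2.6e-05 + 0.00656) = 0.0812, so δp = 2.23.
Q = p + b: δQ = √(δp² + δb²) = √(4.98 + 0.0290) = 2.24

2.24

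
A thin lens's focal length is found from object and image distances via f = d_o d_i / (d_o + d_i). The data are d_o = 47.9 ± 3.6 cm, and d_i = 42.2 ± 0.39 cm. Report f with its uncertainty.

22.4 ± 0.797 cm

∂f/∂d_o = (d_i/(d_o+d_i))² = 0.219;  ∂f/∂d_i = (d_o/(d_o+d_i))² = 0.283
δf = √((∂f/∂d_o · δd_o)² + (∂f/∂d_i · δd_i)²) = √(0.624 + 0.0121) = 0.797 cm
f = 22.4 cm.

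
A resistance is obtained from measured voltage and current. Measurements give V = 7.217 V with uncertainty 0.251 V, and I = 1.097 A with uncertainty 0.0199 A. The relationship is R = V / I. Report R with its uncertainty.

6.579 ± 0.258 Ω

Each factor contributes (exponent × relative error)² to (δR/R)²:
  (1·δV/V)² = (1×0.0348)² = 0.00121;  (-1·δI/I)² = (-1×0.0181)² = 0.000329
δR/R = √(0.00154) = 0.0392
R = 6.579 Ω, so δR = 0.0392 × 6.579 = 0.258 Ω.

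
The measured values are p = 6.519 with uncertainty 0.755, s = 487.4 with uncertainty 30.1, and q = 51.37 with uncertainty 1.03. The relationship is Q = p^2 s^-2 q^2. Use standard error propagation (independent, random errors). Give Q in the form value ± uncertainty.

Since Q is a product/quotient, work with relative uncertainties:
  (2·δp/p)² = (2×0.116)² = 0.0537;  (-2·δs/s)² = (-2×0.0618)² = 0.0153;  (2·δq/q)² = (2×0.0201)² = 0.00161
δQ/Q = √(0.0705) = 0.266
Q = 0.4721, so δQ = 0.266 × 0.4721 = 0.125.

0.4721 ± 0.125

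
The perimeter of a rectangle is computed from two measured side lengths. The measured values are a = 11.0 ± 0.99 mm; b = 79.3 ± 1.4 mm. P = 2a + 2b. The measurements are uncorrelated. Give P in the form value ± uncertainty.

Absolute uncertainties add in quadrature for a linear combination:
  (2·δa)² = 3.92;  (2·δb)² = 7.84
δP = √(11.8) = 3.43 mm
P = 181 mm.

181 ± 3.43 mm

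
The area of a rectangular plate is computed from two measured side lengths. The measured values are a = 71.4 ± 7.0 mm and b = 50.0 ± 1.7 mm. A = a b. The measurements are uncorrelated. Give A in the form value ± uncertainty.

3570 ± 370 mm^2

Since A is a product/quotient, work with relative uncertainties:
  (1·δa/a)² = (1×0.0980)² = 0.00961;  (1·δb/b)² = (1×0.0340)² = 0.00116
δA/A = √(0.0108) = 0.104
A = 3570 mm^2, so δA = 0.104 × 3570 = 370 mm^2.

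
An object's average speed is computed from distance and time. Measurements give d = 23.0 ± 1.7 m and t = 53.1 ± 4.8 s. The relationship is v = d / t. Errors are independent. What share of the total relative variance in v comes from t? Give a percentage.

59.9%

(δv/v)² = (1·δd/d)² + (-1·δt/t)²
  d term: (1×0.0739)² = 0.00546
  t term: (-1×0.0904)² = 0.00817
Total = 0.0136. Share from t = 0.00817/0.0136 = 0.599.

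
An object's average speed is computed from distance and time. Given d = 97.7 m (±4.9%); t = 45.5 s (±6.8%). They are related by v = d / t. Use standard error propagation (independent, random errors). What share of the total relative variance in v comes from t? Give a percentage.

(δv/v)² = (1·δd/d)² + (-1·δt/t)²
  d term: (1×0.0490)² = 0.00240
  t term: (-1×0.0680)² = 0.00462
Total = 0.00703. Share from t = 0.00462/0.00703 = 0.658.

65.8%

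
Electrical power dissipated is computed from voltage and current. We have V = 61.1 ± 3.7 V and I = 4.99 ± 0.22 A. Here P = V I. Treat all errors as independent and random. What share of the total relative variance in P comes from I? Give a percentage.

(δP/P)² = (1·δV/V)² + (1·δI/I)²
  V term: (1×0.0606)² = 0.00367
  I term: (1×0.0441)² = 0.00194
Total = 0.00561. Share from I = 0.00194/0.00561 = 0.346.

34.6%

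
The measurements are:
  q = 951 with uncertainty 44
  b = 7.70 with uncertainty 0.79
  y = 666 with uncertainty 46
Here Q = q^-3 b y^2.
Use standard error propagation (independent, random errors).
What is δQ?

0.000878

Products/powers → add relative errors in quadrature, weighted by exponent:
  (-3·δq/q)² = (-3×0.0463)² = 0.0193;  (1·δb/b)² = (1×0.103)² = 0.0105;  (2·δy/y)² = (2×0.0691)² = 0.0191
δQ/Q = √(0.0489) = 0.221
Q = 0.00397, so δQ = 0.221 × 0.00397 = 0.000878.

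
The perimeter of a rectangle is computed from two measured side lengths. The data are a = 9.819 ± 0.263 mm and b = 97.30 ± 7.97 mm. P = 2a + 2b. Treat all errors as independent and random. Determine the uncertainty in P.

Each term contributes (cᵢ δxᵢ)² to (δP)²:
  (2·δa)² = 0.277;  (2·δb)² = 254
δP = √(254) = 15.9 mm

15.9 mm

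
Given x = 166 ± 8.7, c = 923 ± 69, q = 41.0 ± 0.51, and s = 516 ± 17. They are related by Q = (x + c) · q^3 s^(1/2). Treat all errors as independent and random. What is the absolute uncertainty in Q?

1.29e+08

Let u = x + c = 1090. δu = √(δx² + δc²) = √(75.7 + 4760) = 69.5, so δu/u = 0.0639.
Q is then a monomial in u, q, s:
δQ/Q = √((δu/u)² + (3·δq/q)² + (½·δs/s)²) = √(0.00408 + 0.00139 + 0.000271) = 0.0758
Q = 1.7e+09, so δQ = 0.0758 × 1.7e+09 = 1.29e+08.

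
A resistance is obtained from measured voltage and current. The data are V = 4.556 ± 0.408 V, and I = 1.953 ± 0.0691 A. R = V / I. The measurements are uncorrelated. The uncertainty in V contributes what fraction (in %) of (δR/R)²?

86.5%

(δR/R)² = (1·δV/V)² + (-1·δI/I)²
  V term: (1×0.0896)² = 0.00802
  I term: (-1×0.0354)² = 0.00125
Total = 0.00927. Share from V = 0.00802/0.00927 = 0.865.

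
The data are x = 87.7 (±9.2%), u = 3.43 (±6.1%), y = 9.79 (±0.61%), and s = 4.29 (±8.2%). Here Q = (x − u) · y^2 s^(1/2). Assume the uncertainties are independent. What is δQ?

Let w = x − u = 84.3. δw = √(δx² + δu²) = √(65.1 + 0.0438) = 8.07, so δw/w = 0.0958.
Q is then a monomial in w, y, s:
δQ/Q = √((δw/w)² + (2·δy/y)² + (½·δs/s)²) = √(0.00917 + 0.000149 + 0.00168) = 0.105
Q = 16700, so δQ = 0.105 × 16700 = 1750.

1750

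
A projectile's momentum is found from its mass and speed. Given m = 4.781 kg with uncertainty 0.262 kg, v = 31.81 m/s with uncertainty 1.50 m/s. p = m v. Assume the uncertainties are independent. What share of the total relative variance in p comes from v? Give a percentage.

(δp/p)² = (1·δm/m)² + (1·δv/v)²
  m term: (1×0.0548)² = 0.00300
  v term: (1×0.0472)² = 0.00222
Total = 0.00523. Share from v = 0.00222/0.00523 = 0.425.

42.5%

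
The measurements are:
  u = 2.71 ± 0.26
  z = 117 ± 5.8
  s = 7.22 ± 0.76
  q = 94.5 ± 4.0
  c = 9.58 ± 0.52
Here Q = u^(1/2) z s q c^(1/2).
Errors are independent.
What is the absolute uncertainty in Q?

55100

For a monomial Q ∝ u^(1/2), z, s, q, c^(1/2), fractional errors add in quadrature:
  (½·δu/u)² = (0.5×0.0959)² = 0.00230;  (1·δz/z)² = (1×0.0496)² = 0.00246;  (1·δs/s)² = (1×0.105)² = 0.0111;  (1·δq/q)² = (1×0.0423)² = 0.00179;  (½·δc/c)² = (0.5×0.0543)² = 0.000737
δQ/Q = √(0.0184) = 0.136
Q = 4.07e+05, so δQ = 0.136 × 4.07e+05 = 55100.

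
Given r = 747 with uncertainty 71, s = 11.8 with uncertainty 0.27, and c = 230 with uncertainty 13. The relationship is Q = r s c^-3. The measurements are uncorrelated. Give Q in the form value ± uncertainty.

0.000724 ± 0.000142

For a monomial Q ∝ r, s, c^-3, fractional errors add in quadrature:
  (1·δr/r)² = (1×0.0950)² = 0.00903;  (1·δs/s)² = (1×0.0229)² = 0.000524;  (-3·δc/c)² = (-3×0.0565)² = 0.0288
δQ/Q = √(0.0383) = 0.196
Q = 0.000724, so δQ = 0.196 × 0.000724 = 0.000142.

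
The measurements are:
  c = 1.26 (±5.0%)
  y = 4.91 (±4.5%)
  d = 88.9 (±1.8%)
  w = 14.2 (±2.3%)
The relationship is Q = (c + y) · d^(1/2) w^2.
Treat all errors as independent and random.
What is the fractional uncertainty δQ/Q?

0.0599

Let u = c + y = 6.17. δu = √(δc² + δy²) = √(0.00397 + 0.0488) = 0.230, so δu/u = 0.0372.
Q is then a monomial in u, d, w:
δQ/Q = √((δu/u)² + (½·δd/d)² + (2·δw/w)²) = √(0.00139 + 8.1e-05 + 0.00212) = 0.0599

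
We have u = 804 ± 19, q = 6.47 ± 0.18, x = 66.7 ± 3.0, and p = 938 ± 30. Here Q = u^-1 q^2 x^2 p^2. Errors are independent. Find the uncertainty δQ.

2.56e+07

Each factor contributes (exponent × relative error)² to (δQ/Q)²:
  (-1·δu/u)² = (-1×0.0236)² = 0.000558;  (2·δq/q)² = (2×0.0278)² = 0.00310;  (2·δx/x)² = (2×0.0450)² = 0.00809;  (2·δp/p)² = (2×0.0320)² = 0.00409
δQ/Q = √(0.0158) = 0.126
Q = 2.04e+08, so δQ = 0.126 × 2.04e+08 = 2.56e+07.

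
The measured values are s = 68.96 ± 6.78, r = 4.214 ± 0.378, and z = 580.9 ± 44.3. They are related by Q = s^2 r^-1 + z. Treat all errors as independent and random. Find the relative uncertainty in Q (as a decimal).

Let p = s^2·r^-1 = 1128. δp/p = √((2·δs/s)² + (-1·δr/r)²) = √(0.0387 + 0.00805) = 0.216, so δp = 244.
Q = p + z: δQ = √(δp² + δz²) = √(59500 + 1960) = 248
Q = 1709, so δQ/Q = 248/1709 = 0.145.

0.145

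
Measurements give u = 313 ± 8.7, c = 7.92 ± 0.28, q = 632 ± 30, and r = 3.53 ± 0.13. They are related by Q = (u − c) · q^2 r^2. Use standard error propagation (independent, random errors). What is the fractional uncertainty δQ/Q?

0.123

Let w = u − c = 305. δw = √(δu² + δc²) = √(75.7 + 0.0784) = 8.70, so δw/w = 0.0285.
Q is then a monomial in w, q, r:
δQ/Q = √((δw/w)² + (2·δq/q)² + (2·δr/r)²) = √(0.000814 + 0.00901 + 0.00542) = 0.123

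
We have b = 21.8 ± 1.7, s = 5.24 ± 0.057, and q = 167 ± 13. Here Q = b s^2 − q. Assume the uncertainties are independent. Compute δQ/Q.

0.116

Let p = b·s^2 = 599. δp/p = √((1·δb/b)² + (2·δs/s)²) = √(0.00608 + 0.000473) = 0.0810, so δp = 48.5.
Q = p − q: δQ = √(δp² + δq²) = √(2350 + 169) = 50.2
Q = 432, so δQ/Q = 50.2/432 = 0.116.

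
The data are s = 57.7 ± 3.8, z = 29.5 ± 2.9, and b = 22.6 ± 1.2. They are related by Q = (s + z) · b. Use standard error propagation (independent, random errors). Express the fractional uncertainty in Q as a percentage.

Let u = s + z = 87.2. δu = √(δs² + δz²) = √(14.4 + 8.41) = 4.78, so δu/u = 0.0548.
Q is then a monomial in u, b:
δQ/Q = √((δu/u)² + (1·δb/b)²) = √(0.00301 + 0.00282) = 0.0763

7.63%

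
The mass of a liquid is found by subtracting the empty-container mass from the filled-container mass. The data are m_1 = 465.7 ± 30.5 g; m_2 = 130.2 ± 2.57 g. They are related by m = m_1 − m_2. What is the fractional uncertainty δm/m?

0.0912

For a sum/difference, combine absolute errors in quadrature:
  (δm_1)² = 930;  (δm_2)² = 6.60
δm = √(937) = 30.6 g
m = 335.5 g, so δm/m = 30.6/335.5 = 0.0912.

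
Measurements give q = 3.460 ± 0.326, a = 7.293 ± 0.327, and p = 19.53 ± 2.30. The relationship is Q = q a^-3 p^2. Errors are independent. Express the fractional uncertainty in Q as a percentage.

28.7%

Relative error in a monomial: (δQ/Q)² = Σ (nᵢ · δxᵢ/xᵢ)².
  (1·δq/q)² = (1×0.0942)² = 0.00888;  (-3·δa/a)² = (-3×0.0448)² = 0.0181;  (2·δp/p)² = (2×0.118)² = 0.0555
δQ/Q = √(0.0824) = 0.287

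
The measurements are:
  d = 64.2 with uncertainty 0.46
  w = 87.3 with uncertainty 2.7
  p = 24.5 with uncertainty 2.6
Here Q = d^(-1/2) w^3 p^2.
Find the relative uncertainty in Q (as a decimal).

0.232

Since Q is a product/quotient, work with relative uncertainties:
  (−½·δd/d)² = (-0.5×0.00717)² = 1.28e-05;  (3·δw/w)² = (3×0.0309)² = 0.00861;  (2·δp/p)² = (2×0.106)² = 0.0450
δQ/Q = √(0.0537) = 0.232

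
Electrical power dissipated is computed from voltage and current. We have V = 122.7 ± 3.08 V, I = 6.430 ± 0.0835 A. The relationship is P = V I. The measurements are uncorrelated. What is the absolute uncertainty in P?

22.3 W

For a monomial P ∝ V, I, fractional errors add in quadrature:
  (1·δV/V)² = (1×0.0251)² = 0.000630;  (1·δI/I)² = (1×0.0130)² = 0.000169
δP/P = √(0.000799) = 0.0283
P = 789.0 W, so δP = 0.0283 × 789.0 = 22.3 W.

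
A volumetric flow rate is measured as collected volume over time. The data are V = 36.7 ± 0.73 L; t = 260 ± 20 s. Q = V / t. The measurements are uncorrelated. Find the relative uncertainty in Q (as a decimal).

Since Q is a product/quotient, work with relative uncertainties:
  (1·δV/V)² = (1×0.0199)² = 0.000396;  (-1·δt/t)² = (-1×0.0769)² = 0.00592
δQ/Q = √(0.00631) = 0.0795

0.0795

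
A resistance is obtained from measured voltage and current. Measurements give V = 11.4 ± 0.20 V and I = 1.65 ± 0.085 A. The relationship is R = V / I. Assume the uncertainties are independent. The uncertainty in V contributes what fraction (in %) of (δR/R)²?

(δR/R)² = (1·δV/V)² + (-1·δI/I)²
  V term: (1×0.0175)² = 0.000308
  I term: (-1×0.0515)² = 0.00265
Total = 0.00296. Share from V = 0.000308/0.00296 = 0.104.

10.4%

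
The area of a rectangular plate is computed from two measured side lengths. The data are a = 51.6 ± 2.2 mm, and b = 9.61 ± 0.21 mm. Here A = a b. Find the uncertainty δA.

Each factor contributes (exponent × relative error)² to (δA/A)²:
  (1·δa/a)² = (1×0.0426)² = 0.00182;  (1·δb/b)² = (1×0.0219)² = 0.000478
δA/A = √(0.00230) = 0.0479
A = 496 mm^2, so δA = 0.0479 × 496 = 23.8 mm^2.

23.8 mm^2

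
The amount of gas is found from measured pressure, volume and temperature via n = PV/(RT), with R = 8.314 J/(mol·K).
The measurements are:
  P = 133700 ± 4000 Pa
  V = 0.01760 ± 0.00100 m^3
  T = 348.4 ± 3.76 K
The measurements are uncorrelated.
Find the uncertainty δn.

Since n is a product/quotient, work with relative uncertainties:
  (1·δP/P)² = (1×0.0299)² = 0.000895;  (1·δV/V)² = (1×0.0568)² = 0.00323;  (-1·δT/T)² = (-1×0.0108)² = 0.000116
δn/n = √(0.00424) = 0.0651
n = 0.8124 mol, so δn = 0.0651 × 0.8124 = 0.0529 mol.

0.0529 mol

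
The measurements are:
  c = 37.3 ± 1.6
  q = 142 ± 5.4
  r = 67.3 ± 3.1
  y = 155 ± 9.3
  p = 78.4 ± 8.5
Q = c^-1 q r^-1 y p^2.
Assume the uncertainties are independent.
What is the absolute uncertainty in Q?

Products/powers → add relative errors in quadrature, weighted by exponent:
  (-1·δc/c)² = (-1×0.0429)² = 0.00184;  (1·δq/q)² = (1×0.0380)² = 0.00145;  (-1·δr/r)² = (-1×0.0461)² = 0.00212;  (1·δy/y)² = (1×0.0600)² = 0.00360;  (2·δp/p)² = (2×0.108)² = 0.0470
δQ/Q = √(0.0560) = 0.237
Q = 53900, so δQ = 0.237 × 53900 = 12800.

12800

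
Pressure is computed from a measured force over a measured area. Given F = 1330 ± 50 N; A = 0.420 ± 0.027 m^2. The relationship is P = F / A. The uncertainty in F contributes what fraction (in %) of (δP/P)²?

(δP/P)² = (1·δF/F)² + (-1·δA/A)²
  F term: (1×0.0376)² = 0.00141
  A term: (-1×0.0643)² = 0.00413
Total = 0.00555. Share from F = 0.00141/0.00555 = 0.255.

25.5%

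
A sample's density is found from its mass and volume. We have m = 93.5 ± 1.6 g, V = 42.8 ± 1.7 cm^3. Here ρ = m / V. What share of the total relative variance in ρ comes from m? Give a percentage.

(δρ/ρ)² = (1·δm/m)² + (-1·δV/V)²
  m term: (1×0.0171)² = 0.000293
  V term: (-1×0.0397)² = 0.00158
Total = 0.00187. Share from m = 0.000293/0.00187 = 0.157.

15.7%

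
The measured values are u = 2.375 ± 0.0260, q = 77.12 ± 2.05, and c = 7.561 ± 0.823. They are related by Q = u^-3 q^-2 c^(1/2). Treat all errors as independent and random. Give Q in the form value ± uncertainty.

(3.451 ± 0.286) × 10^-5

Q is a product of powers, so relative uncertainties combine in quadrature:
  (-3·δu/u)² = (-3×0.0109)² = 0.00108;  (-2·δq/q)² = (-2×0.0266)² = 0.00283;  (½·δc/c)² = (0.5×0.109)² = 0.00296
δQ/Q = √(0.00687) = 0.0829
Q = 3.451e-05, so δQ = 0.0829 × 3.451e-05 = 2.86e-06.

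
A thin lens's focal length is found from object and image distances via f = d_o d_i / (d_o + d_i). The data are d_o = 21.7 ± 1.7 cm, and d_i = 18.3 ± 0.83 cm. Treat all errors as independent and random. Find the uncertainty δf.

0.432 cm

∂f/∂d_o = (d_i/(d_o+d_i))² = 0.209;  ∂f/∂d_i = (d_o/(d_o+d_i))² = 0.294
δf = √((∂f/∂d_o · δd_o)² + (∂f/∂d_i · δd_i)²) = √(0.127 + 0.0597) = 0.432 cm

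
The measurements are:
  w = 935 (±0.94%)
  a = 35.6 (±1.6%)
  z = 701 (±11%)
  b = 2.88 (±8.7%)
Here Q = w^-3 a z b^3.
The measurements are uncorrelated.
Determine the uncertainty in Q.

0.000208

Each factor contributes (exponent × relative error)² to (δQ/Q)²:
  (-3·δw/w)² = (-3×0.00940)² = 0.000795;  (1·δa/a)² = (1×0.0160)² = 0.000256;  (1·δz/z)² = (1×0.110)² = 0.0121;  (3·δb/b)² = (3×0.0870)² = 0.0681
δQ/Q = √(0.0813) = 0.285
Q = 0.000729, so δQ = 0.285 × 0.000729 = 0.000208.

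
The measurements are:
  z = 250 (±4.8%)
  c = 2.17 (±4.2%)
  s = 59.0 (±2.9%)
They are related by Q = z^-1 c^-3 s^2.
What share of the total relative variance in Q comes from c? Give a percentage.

(δQ/Q)² = (-1·δz/z)² + (-3·δc/c)² + (2·δs/s)²
  z term: (-1×0.0480)² = 0.00230
  c term: (-3×0.0420)² = 0.0159
  s term: (2×0.0290)² = 0.00336
Total = 0.0215. Share from c = 0.0159/0.0215 = 0.737.

73.7%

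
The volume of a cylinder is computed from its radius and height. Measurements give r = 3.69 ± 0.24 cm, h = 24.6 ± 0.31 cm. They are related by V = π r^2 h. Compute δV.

138 cm^3

Since V is a product/quotient, work with relative uncertainties:
  (2·δr/r)² = (2×0.0650)² = 0.0169;  (1·δh/h)² = (1×0.0126)² = 0.000159
δV/V = √(0.0171) = 0.131
V = 1050 cm^3, so δV = 0.131 × 1050 = 138 cm^3.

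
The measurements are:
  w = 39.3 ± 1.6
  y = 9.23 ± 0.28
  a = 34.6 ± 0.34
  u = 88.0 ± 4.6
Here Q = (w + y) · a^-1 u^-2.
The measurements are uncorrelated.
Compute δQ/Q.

Let h = w + y = 48.5. δh = √(δw² + δy²) = √(2.56 + 0.0784) = 1.62, so δh/h = 0.0335.
Q is then a monomial in h, a, u:
δQ/Q = √((δh/h)² + (-1·δa/a)² + (-2·δu/u)²) = √(0.00112 + 9.66e-05 + 0.0109) = 0.110

0.110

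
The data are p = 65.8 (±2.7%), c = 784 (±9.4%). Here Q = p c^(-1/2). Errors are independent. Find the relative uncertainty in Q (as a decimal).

Since Q is a product/quotient, work with relative uncertainties:
  (1·δp/p)² = (1×0.0270)² = 0.000729;  (−½·δc/c)² = (-0.5×0.0940)² = 0.00221
δQ/Q = √(0.00294) = 0.0542

0.0542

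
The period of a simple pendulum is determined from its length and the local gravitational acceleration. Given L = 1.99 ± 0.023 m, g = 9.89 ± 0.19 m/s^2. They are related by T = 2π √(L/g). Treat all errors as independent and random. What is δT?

0.0316 s

Products/powers → add relative errors in quadrature, weighted by exponent:
  (½·δL/L)² = (0.5×0.0116)² = 3.34e-05;  (−½·δg/g)² = (-0.5×0.0192)² = 9.23e-05
δT/T = √(0.000126) = 0.0112
T = 2.82 s, so δT = 0.0112 × 2.82 = 0.0316 s.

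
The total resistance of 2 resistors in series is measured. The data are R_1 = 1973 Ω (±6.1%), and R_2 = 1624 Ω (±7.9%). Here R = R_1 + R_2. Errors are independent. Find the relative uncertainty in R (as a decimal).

0.0489

R is a linear combination, so absolute uncertainties add in quadrature:
  (δR_1)² = 14500;  (δR_2)² = 16500
δR = √(30900) = 176 Ω
R = 3597 Ω, so δR/R = 176/3597 = 0.0489.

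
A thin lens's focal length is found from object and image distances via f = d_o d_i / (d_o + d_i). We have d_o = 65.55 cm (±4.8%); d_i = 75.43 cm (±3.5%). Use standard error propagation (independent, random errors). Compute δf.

∂f/∂d_o = (d_i/(d_o+d_i))² = 0.286;  ∂f/∂d_i = (d_o/(d_o+d_i))² = 0.216
δf = √((∂f/∂d_o · δd_o)² + (∂f/∂d_i · δd_i)²) = √(0.811 + 0.326) = 1.07 cm

1.07 cm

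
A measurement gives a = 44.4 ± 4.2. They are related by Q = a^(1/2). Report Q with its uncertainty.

6.66 ± 0.315

Each factor contributes (exponent × relative error)² to (δQ/Q)²:
  (½·δa/a)² = (0.5×0.0946)² = 0.00224
δQ/Q = √(0.00224) = 0.0473
Q = 6.66, so δQ = 0.0473 × 6.66 = 0.315.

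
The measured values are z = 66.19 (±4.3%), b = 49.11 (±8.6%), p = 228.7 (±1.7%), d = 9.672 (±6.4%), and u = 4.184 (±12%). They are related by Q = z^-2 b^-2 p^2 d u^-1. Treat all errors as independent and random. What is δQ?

0.00272

Each factor contributes (exponent × relative error)² to (δQ/Q)²:
  (-2·δz/z)² = (-2×0.0430)² = 0.00740;  (-2·δb/b)² = (-2×0.0860)² = 0.0296;  (2·δp/p)² = (2×0.0170)² = 0.00116;  (1·δd/d)² = (1×0.0640)² = 0.00410;  (-1·δu/u)² = (-1×0.120)² = 0.0144
δQ/Q = √(0.0566) = 0.238
Q = 0.01144, so δQ = 0.238 × 0.01144 = 0.00272.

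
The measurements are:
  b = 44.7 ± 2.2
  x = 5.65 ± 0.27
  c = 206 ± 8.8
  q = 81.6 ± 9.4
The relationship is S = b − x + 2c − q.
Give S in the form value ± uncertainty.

369 ± 20.1

S is a linear combination, so absolute uncertainties add in quadrature:
  (δb)² = 4.84;  (δx)² = 0.0729;  (2·δc)² = 310;  (δq)² = 88.4
δS = √(403) = 20.1
S = 369.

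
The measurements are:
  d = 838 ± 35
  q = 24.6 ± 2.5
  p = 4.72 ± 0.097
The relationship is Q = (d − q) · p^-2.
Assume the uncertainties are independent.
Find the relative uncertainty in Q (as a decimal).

0.0596

Let u = d − q = 813. δu = √(δd² + δq²) = √(1220 + 6.25) = 35.1, so δu/u = 0.0431.
Q is then a monomial in u, p:
δQ/Q = √((δu/u)² + (-2·δp/p)²) = √(0.00186 + 0.00169) = 0.0596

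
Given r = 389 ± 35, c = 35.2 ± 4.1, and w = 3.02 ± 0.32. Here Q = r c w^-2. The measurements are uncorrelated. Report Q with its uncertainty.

Q is a product of powers, so relative uncertainties combine in quadrature:
  (1·δr/r)² = (1×0.0900)² = 0.00810;  (1·δc/c)² = (1×0.116)² = 0.0136;  (-2·δw/w)² = (-2×0.106)² = 0.0449
δQ/Q = √(0.0666) = 0.258
Q = 1500, so δQ = 0.258 × 1500 = 387.

1500 ± 387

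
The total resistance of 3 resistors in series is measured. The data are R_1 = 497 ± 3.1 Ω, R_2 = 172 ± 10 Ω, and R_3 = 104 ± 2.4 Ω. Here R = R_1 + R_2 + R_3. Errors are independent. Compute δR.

10.7 Ω

For a sum/difference, combine absolute errors in quadrature:
  (δR_1)² = 9.61;  (δR_2)² = 100;  (δR_3)² = 5.76
δR = √(115) = 10.7 Ω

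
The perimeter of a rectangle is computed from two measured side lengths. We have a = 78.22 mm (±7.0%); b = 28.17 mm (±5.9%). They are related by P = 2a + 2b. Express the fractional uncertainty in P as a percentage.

5.38%

For a sum/difference, combine absolute errors in quadrature:
  (2·δa)² = 120;  (2·δb)² = 11.0
δP = √(131) = 11.4 mm
P = 212.8 mm, so δP/P = 11.4/212.8 = 0.0538.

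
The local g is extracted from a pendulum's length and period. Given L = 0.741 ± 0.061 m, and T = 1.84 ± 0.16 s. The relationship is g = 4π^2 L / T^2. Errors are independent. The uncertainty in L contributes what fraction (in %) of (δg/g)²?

(δg/g)² = (1·δL/L)² + (-2·δT/T)²
  L term: (1×0.0823)² = 0.00678
  T term: (-2×0.0870)² = 0.0302
Total = 0.0370. Share from L = 0.00678/0.0370 = 0.183.

18.3%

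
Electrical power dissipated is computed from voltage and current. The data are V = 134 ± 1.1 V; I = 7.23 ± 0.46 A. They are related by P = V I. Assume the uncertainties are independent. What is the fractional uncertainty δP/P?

Since P is a product/quotient, work with relative uncertainties:
  (1·δV/V)² = (1×0.00821)² = 6.74e-05;  (1·δI/I)² = (1×0.0636)² = 0.00405
δP/P = √(0.00412) = 0.0642

0.0642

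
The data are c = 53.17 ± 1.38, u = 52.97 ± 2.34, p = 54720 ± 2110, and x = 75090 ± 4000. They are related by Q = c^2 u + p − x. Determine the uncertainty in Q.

11200

Let w = c^2·u = 149700. δw/w = √((2·δc/c)² + (1·δu/u)²) = √(0.00269 + 0.00195) = 0.0682, so δw = 10200.
Q = w + p − x: δQ = √(δw² + δp² + δx²) = √(1.04e+08 + 4.45e+06 + 1.6e+07) = 11200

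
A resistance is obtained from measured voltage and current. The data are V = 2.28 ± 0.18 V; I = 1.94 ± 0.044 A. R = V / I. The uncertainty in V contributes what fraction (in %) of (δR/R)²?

(δR/R)² = (1·δV/V)² + (-1·δI/I)²
  V term: (1×0.0789)² = 0.00623
  I term: (-1×0.0227)² = 0.000514
Total = 0.00675. Share from V = 0.00623/0.00675 = 0.924.

92.4%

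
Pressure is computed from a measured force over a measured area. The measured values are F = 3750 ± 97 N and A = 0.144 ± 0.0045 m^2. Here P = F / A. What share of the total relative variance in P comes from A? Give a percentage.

59.3%

(δP/P)² = (1·δF/F)² + (-1·δA/A)²
  F term: (1×0.0259)² = 0.000669
  A term: (-1×0.0312)² = 0.000977
Total = 0.00165. Share from A = 0.000977/0.00165 = 0.593.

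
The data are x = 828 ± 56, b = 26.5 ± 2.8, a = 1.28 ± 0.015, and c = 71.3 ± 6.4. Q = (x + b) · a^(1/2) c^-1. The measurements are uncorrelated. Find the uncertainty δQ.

1.51

Let u = x + b = 854. δu = √(δx² + δb²) = √(3140 + 7.84) = 56.1, so δu/u = 0.0656.
Q is then a monomial in u, a, c:
δQ/Q = √((δu/u)² + (½·δa/a)² + (-1·δc/c)²) = √(0.00431 + 3.43e-05 + 0.00806) = 0.111
Q = 13.6, so δQ = 0.111 × 13.6 = 1.51.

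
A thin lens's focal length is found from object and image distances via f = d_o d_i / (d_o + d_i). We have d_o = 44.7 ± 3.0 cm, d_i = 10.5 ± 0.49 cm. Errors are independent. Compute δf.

∂f/∂d_o = (d_i/(d_o+d_i))² = 0.0362;  ∂f/∂d_i = (d_o/(d_o+d_i))² = 0.656
δf = √((∂f/∂d_o · δd_o)² + (∂f/∂d_i · δd_i)²) = √(0.0118 + 0.103) = 0.339 cm

0.339 cm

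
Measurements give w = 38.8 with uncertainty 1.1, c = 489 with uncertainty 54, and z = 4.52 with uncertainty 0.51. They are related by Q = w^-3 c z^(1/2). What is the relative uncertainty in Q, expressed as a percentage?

15.0%

Relative error in a monomial: (δQ/Q)² = Σ (nᵢ · δxᵢ/xᵢ)².
  (-3·δw/w)² = (-3×0.0284)² = 0.00723;  (1·δc/c)² = (1×0.110)² = 0.0122;  (½·δz/z)² = (0.5×0.113)² = 0.00318
δQ/Q = √(0.0226) = 0.150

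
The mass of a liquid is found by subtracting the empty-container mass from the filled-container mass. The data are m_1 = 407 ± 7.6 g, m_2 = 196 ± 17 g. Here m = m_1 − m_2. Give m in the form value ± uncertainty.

Sums and differences: (δm)² = Σ (cᵢ δxᵢ)².
  (δm_1)² = 57.8;  (δm_2)² = 289
δm = √(347) = 18.6 g
m = 211 g.

211 ± 18.6 g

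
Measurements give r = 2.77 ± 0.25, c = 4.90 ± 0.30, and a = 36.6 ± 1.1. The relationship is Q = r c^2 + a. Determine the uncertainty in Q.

10.2

Let p = r·c^2 = 66.5. δp/p = √((1·δr/r)² + (2·δc/c)²) = √(0.00815 + 0.0150) = 0.152, so δp = 10.1.
Q = p + a: δQ = √(δp² + δa²) = √(102 + 1.21) = 10.2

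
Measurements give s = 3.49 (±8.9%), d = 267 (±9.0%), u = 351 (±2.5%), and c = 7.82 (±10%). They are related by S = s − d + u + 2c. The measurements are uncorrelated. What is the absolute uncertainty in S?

25.6

For a sum/difference, combine absolute errors in quadrature:
  (δs)² = 0.0965;  (δd)² = 577;  (δu)² = 77.0;  (2·δc)² = 2.45
δS = √(657) = 25.6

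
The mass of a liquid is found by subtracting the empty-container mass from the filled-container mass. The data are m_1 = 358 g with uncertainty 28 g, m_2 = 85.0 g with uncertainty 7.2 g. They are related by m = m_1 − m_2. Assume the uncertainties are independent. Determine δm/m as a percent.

Sums and differences: (δm)² = Σ (cᵢ δxᵢ)².
  (δm_1)² = 784;  (δm_2)² = 51.8
δm = √(836) = 28.9 g
m = 273 g, so δm/m = 28.9/273 = 0.106.

10.6%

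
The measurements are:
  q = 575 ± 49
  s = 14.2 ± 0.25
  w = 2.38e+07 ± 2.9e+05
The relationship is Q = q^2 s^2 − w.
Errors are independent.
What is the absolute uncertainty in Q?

1.16e+07

Let p = q^2·s^2 = 6.67e+07. δp/p = √((2·δq/q)² + (2·δs/s)²) = √(0.0290 + 0.00124) = 0.174, so δp = 1.16e+07.
Q = p − w: δQ = √(δp² + δw²) = √(1.35e+14 + 8.41e+10) = 1.16e+07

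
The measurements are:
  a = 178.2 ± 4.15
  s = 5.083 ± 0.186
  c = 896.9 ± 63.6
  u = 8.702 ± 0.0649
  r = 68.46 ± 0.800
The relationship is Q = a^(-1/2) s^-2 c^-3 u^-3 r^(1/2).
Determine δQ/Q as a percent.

22.6%

Since Q is a product/quotient, work with relative uncertainties:
  (−½·δa/a)² = (-0.5×0.0233)² = 0.000136;  (-2·δs/s)² = (-2×0.0366)² = 0.00536;  (-3·δc/c)² = (-3×0.0709)² = 0.0453;  (-3·δu/u)² = (-3×0.00746)² = 0.000501;  (½·δr/r)² = (0.5×0.0117)² = 3.41e-05
δQ/Q = √(0.0513) = 0.226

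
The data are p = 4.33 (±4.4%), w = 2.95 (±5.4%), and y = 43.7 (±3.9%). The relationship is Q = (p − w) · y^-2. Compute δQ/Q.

Let u = p − w = 1.38. δu = √(δp² + δw²) = √(0.0363 + 0.0254) = 0.248, so δu/u = 0.180.
Q is then a monomial in u, y:
δQ/Q = √((δu/u)² + (-2·δy/y)²) = √(0.0324 + 0.00608) = 0.196

0.196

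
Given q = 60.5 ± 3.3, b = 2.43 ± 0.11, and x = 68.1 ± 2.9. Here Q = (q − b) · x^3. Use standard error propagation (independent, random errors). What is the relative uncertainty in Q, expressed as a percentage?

Let u = q − b = 58.1. δu = √(δq² + δb²) = √(10.9 + 0.0121) = 3.30, so δu/u = 0.0569.
Q is then a monomial in u, x:
δQ/Q = √((δu/u)² + (3·δx/x)²) = √(0.00323 + 0.0163) = 0.140

14.0%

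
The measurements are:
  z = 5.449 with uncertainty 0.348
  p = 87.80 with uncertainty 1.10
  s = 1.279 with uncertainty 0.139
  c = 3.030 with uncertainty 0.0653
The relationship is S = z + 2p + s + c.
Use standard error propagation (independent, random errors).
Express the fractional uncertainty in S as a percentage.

For a sum/difference, combine absolute errors in quadrature:
  (δz)² = 0.121;  (2·δp)² = 4.84;  (δs)² = 0.0193;  (δc)² = 0.00426
δS = √(4.98) = 2.23
S = 185.4, so δS/S = 2.23/185.4 = 0.0120.

1.20%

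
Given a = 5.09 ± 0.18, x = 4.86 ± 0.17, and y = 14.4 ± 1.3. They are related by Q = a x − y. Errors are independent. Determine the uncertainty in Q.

1.79

Let p = a·x = 24.7. δp/p = √((1·δa/a)² + (1·δx/x)²) = √(0.00125 + 0.00122) = 0.0497, so δp = 1.23.
Q = p − y: δQ = √(δp² + δy²) = √(1.51 + 1.69) = 1.79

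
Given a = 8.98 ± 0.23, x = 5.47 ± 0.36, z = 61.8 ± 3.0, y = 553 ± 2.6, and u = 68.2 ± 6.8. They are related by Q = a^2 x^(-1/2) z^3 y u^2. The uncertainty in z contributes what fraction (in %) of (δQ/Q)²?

32.8%

(δQ/Q)² = (2·δa/a)² + (−½·δx/x)² + (3·δz/z)² + (1·δy/y)² + (2·δu/u)²
  a term: (2×0.0256)² = 0.00262
  x term: (-0.5×0.0658)² = 0.00108
  z term: (3×0.0485)² = 0.0212
  y term: (1×0.00470)² = 2.21e-05
  u term: (2×0.0997)² = 0.0398
Total = 0.0647. Share from z = 0.0212/0.0647 = 0.328.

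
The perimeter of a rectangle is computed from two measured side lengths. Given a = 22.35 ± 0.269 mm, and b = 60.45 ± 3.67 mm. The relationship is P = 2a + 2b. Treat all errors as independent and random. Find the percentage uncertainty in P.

P is a linear combination, so absolute uncertainties add in quadrature:
  (2·δa)² = 0.289;  (2·δb)² = 53.9
δP = √(54.2) = 7.36 mm
P = 165.6 mm, so δP/P = 7.36/165.6 = 0.0444.

4.44%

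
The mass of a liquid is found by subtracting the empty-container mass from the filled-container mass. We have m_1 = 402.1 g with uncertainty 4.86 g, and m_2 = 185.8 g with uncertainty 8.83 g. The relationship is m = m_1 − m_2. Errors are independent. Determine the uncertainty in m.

Each term contributes (cᵢ δxᵢ)² to (δm)²:
  (δm_1)² = 23.6;  (δm_2)² = 78.0
δm = √(102) = 10.1 g

10.1 g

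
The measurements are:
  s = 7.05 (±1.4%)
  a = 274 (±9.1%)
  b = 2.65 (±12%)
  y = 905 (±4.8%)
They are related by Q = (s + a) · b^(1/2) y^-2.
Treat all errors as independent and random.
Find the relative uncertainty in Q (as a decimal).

Let u = s + a = 281. δu = √(δs² + δa²) = √(0.00974 + 622) = 24.9, so δu/u = 0.0887.
Q is then a monomial in u, b, y:
δQ/Q = √((δu/u)² + (½·δb/b)² + (-2·δy/y)²) = √(0.00787 + 0.00360 + 0.00922) = 0.144

0.144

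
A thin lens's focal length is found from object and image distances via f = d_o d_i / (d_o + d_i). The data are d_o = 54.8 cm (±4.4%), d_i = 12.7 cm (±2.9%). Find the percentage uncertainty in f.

2.50%

∂f/∂d_o = (d_i/(d_o+d_i))² = 0.0354;  ∂f/∂d_i = (d_o/(d_o+d_i))² = 0.659
δf = √((∂f/∂d_o · δd_o)² + (∂f/∂d_i · δd_i)²) = √(0.00729 + 0.0589) = 0.257 cm
f = 10.3 cm, so δf/f = 0.257/10.3 = 0.0250.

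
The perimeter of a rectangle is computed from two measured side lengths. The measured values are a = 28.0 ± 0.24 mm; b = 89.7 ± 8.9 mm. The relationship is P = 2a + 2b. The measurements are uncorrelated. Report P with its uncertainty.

235 ± 17.8 mm

P is a linear combination, so absolute uncertainties add in quadrature:
  (2·δa)² = 0.230;  (2·δb)² = 317
δP = √(317) = 17.8 mm
P = 235 mm.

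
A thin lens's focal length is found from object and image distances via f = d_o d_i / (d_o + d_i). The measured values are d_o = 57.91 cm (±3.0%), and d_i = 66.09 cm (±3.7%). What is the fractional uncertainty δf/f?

∂f/∂d_o = (d_i/(d_o+d_i))² = 0.284;  ∂f/∂d_i = (d_o/(d_o+d_i))² = 0.218
δf = √((∂f/∂d_o · δd_o)² + (∂f/∂d_i · δd_i)²) = √(0.244 + 0.284) = 0.727 cm
f = 30.87 cm, so δf/f = 0.727/30.87 = 0.0235.

0.0235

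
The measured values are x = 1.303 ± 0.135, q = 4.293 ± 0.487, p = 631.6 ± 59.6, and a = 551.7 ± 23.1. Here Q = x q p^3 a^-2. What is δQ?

1540

Q is a product of powers, so relative uncertainties combine in quadrature:
  (1·δx/x)² = (1×0.104)² = 0.0107;  (1·δq/q)² = (1×0.113)² = 0.0129;  (3·δp/p)² = (3×0.0944)² = 0.0801;  (-2·δa/a)² = (-2×0.0419)² = 0.00701
δQ/Q = √(0.111) = 0.333
Q = 4630, so δQ = 0.333 × 4630 = 1540.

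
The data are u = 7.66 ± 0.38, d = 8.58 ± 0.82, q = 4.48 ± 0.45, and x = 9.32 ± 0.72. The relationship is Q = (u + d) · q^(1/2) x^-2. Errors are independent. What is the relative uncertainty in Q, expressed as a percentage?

Let w = u + d = 16.2. δw = √(δu² + δd²) = √(0.144 + 0.672) = 0.904, so δw/w = 0.0557.
Q is then a monomial in w, q, x:
δQ/Q = √((δw/w)² + (½·δq/q)² + (-2·δx/x)²) = √(0.00310 + 0.00252 + 0.0239) = 0.172

17.2%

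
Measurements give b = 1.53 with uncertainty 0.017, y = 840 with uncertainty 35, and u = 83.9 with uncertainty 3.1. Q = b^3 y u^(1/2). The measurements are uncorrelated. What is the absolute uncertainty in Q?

For a monomial Q ∝ b^3, y, u^(1/2), fractional errors add in quadrature:
  (3·δb/b)² = (3×0.0111)² = 0.00111;  (1·δy/y)² = (1×0.0417)² = 0.00174;  (½·δu/u)² = (0.5×0.0369)² = 0.000341
δQ/Q = √(0.00319) = 0.0565
Q = 27600, so δQ = 0.0565 × 27600 = 1560.

1560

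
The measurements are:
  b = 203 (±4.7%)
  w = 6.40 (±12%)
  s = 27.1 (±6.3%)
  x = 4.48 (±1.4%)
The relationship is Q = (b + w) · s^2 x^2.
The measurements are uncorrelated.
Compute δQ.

Let u = b + w = 209. δu = √(δb² + δw²) = √(91.0 + 0.590) = 9.57, so δu/u = 0.0457.
Q is then a monomial in u, s, x:
δQ/Q = √((δu/u)² + (2·δs/s)² + (2·δx/x)²) = √(0.00209 + 0.0159 + 0.000784) = 0.137
Q = 3.09e+06, so δQ = 0.137 × 3.09e+06 = 4.23e+05.

4.23e+05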